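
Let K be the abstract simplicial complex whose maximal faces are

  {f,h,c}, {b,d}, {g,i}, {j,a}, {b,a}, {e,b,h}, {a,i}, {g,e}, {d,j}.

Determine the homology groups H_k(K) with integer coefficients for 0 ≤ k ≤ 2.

Fix the vertex order a < b < c < d < e < f < g < h < i < j and write every simplex with vertices in increasing order. Then dim K = 2 and the simplices of K are:

  0-simplices (10): a, b, c, d, e, f, g, h, i, j
  1-simplices (13): ab, ai, aj, bd, be, bh, cf, ch, dj, eg, eh, fh, gi
  2-simplices (2): beh, cfh

Hence C_0 ≅ Z^10, C_1 ≅ Z^13, C_2 ≅ Z^2.

Boundary ∂_1: C_1 → C_0 is given by ∂[p,q] = [q] − [p].
The 10×13 boundary matrix has rank 9 and Smith normal form diag(1,1,1,1,1,1,1,1,1).

∂_2: C_2 → C_1 sends each 2-simplex [p,q,r] to [q,r] − [p,r] + [p,q]. For instance
  ∂cfh = fh − ch + cf,
  ∂beh = eh − bh + be.
The 13×2 boundary matrix has rank 2 and Smith normal form diag(1,1).

Computing H_k = (kernel of ∂_k) / (image of ∂_{k+1}):

  H_0: rank C_0 − rank ∂_1 = 10 − 9 = 1, and the invariant factors of ∂_1 are all 1, so H_0 ≅ Z.
  H_1: rank ker ∂_1 − rank ∂_2 = (13 − 9) − 2 = 2, and the invariant factors of ∂_2 are all 1, so H_1 ≅ Z^2.
  H_2: rank ker ∂_2 − rank ∂_3 = (2 − 2) − 0 = 0, and there is no ∂_3, so H_2 ≅ 0.

H_0 = Z,  H_1 = Z^2,  H_2 = 0.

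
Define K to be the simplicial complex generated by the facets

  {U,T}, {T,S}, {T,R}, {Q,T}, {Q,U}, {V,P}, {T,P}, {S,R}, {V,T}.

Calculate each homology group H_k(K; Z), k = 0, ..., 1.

H_0 = Z,  H_1 = Z^3.

Order the vertices as P < Q < R < S < T < U < V. Listing each simplex with vertices in this order, K has dimension 1 with simplices:

  0-simplices (7): P, Q, R, S, T, U, V
  1-simplices (9): PT, PV, QT, QU, RS, RT, ST, TU, TV

giving chain groups C_0 ≅ Z^7, C_1 ≅ Z^9.

The boundary map ∂_1: C_1 → C_0 sends each edge [p,q] (with p < q) to q − p. For instance
  ∂RT = T − R.
This gives a 7×9 integer matrix of rank 6; reducing to Smith normal form yields diagonal entries (1,1,1,1,1,1).

From H_k ≅ ker(∂_k) / im(∂_{k+1}) we obtain:

  H_0: rank C_0 − rank ∂_1 = 7 − 6 = 1, and the invariant factors of ∂_1 are all 1, so H_0 ≅ Z.
  H_1: rank ker ∂_1 − rank ∂_2 = (9 − 6) − 0 = 3, and there is no ∂_2, so H_1 ≅ Z^3.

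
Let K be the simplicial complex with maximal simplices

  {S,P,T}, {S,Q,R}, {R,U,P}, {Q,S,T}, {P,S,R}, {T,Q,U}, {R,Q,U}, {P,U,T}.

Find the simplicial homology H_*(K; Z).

Fix the vertex order P < Q < R < S < T < U and write every simplex with vertices in increasing order. Then dim K = 2 and the simplices of K are:

  0-simplices (6): P, Q, R, S, T, U
  1-simplices (12): PR, PS, PT, PU, QR, QS, QT, QU, RS, RU, ST, TU
  2-simplices (8): PRS, PRU, PST, PTU, QRS, QRU, QST, QTU

giving chain groups C_0 ≅ Z^6, C_1 ≅ Z^12, C_2 ≅ Z^8.

∂_1: C_1 → C_0 is given by ∂[p,q] = [q] − [p].
As a 6×12 matrix over Z this has rank 5, with invariant factors (1,1,1,1,1).

The boundary map ∂_2: C_2 → C_1 sends each 2-simplex [p,q,r] to [q,r] − [p,r] + [p,q]. For instance
  ∂QST = ST − QT + QS,
  ∂QRS = RS − QS + QR.
This gives a 12×8 integer matrix of rank 7; reducing to Smith normal form yields diagonal entries (1,1,1,1,1,1,1).

Reading off H_k = ker ∂_k / im ∂_{k+1}:

  H_0: rank C_0 − rank ∂_1 = 6 − 5 = 1, and the invariant factors of ∂_1 are all 1, so H_0 ≅ Z.
  H_1: rank ker ∂_1 − rank ∂_2 = (12 − 5) − 7 = 0, and the invariant factors of ∂_2 are all 1, so H_1 ≅ 0.
  H_2: rank ker ∂_2 − rank ∂_3 = (8 − 7) − 0 = 1, and there is no ∂_3, so H_2 ≅ Z.

As a check, the Euler characteristic is 6 − 12 + 8 = 2, which agrees with 1 − 0 + 1 = 2.

H_0 = Z,  H_1 = 0,  H_2 = Z.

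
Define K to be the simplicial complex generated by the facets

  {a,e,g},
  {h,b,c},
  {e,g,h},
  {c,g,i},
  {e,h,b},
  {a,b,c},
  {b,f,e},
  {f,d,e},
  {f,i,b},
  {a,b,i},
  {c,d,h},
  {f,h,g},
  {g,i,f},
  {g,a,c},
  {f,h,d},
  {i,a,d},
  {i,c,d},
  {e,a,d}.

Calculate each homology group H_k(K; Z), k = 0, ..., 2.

H_0 = Z,  H_1 = Z × Z/2,  H_2 = 0.

Take the total order a < b < c < d < e < f < g < h < i on the vertex set. Then K (dimension 2) consists of the simplices:

  0-simplices (9): a, b, c, d, e, f, g, h, i
  1-simplices (27): ab, ac, ad, ae, ag, ai, bc, be, bf, bh, bi, cd, cg, ch, ci, de, df, dh, di, ef, eg, eh, fg, fh, fi, gh, gi
  2-simplices (18): abc, abi, acg, ade, adi, aeg, bch, bef, beh, bfi, cdh, cdi, cgi, def, dfh, egh, fgh, fgi

giving chain groups C_0 ≅ Z^9, C_1 ≅ Z^27, C_2 ≅ Z^18.

∂_1: C_1 → C_0 sends each edge [p,q] (with p < q) to q − p. For instance
  ∂eh = h − e.
The 9×27 boundary matrix has rank 8 and Smith normal form diag(1,1,1,1,1,1,1,1).

Boundary ∂_2: C_2 → C_1 sends each 2-simplex [p,q,r] to [q,r] − [p,r] + [p,q]. For instance
  ∂cdi = di − ci + cd,
  ∂ade = de − ae + ad.
This gives a 27×18 integer matrix of rank 18; reducing to Smith normal form yields diagonal entries (1,1,1,1,1,1,1,1,1,1,1,1,1,1,1,1,1,2).

From H_k ≅ ker(∂_k) / im(∂_{k+1}) we obtain:

  H_0: rank C_0 − rank ∂_1 = 9 − 8 = 1, and the invariant factors of ∂_1 are all 1, so H_0 = Z.
  H_1: rank ker ∂_1 − rank ∂_2 = (27 − 8) − 18 = 1, and ∂_2 has invariant factor 2 > 1, so H_1 = Z × Z/2.
  H_2: rank ker ∂_2 − rank ∂_3 = (18 − 18) − 0 = 0, and there is no ∂_3, so H_2 = 0.

As a check, the Euler characteristic is 9 − 27 + 18 = 0, which agrees with 1 − 1 + 0 = 0.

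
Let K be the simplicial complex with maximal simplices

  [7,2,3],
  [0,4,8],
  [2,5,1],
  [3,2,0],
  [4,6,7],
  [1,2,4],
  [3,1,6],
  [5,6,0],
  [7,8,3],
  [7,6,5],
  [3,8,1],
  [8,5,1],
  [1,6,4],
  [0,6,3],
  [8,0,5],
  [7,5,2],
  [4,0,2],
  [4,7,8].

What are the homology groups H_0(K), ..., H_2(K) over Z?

K has 9 vertices, 27 edges, 18 triangles.
rank ∂_0 = 0, rank ∂_1 = 8 ⇒ b_0 = 9 − 0 − 8 = 1; all invariant factors of ∂_1 are 1 so no torsion. So H_0 ≅ Z.
rank ∂_1 = 8, rank ∂_2 = 17 ⇒ b_1 = 27 − 8 − 17 = 2; all invariant factors of ∂_2 are 1 so no torsion. So H_1 ≅ Z^2.
rank ∂_2 = 17, rank ∂_3 = 0 ⇒ b_2 = 18 − 17 − 0 = 1. So H_2 ≅ Z.

H_0 ≅ Z,  H_1 ≅ Z^2,  H_2 ≅ Z.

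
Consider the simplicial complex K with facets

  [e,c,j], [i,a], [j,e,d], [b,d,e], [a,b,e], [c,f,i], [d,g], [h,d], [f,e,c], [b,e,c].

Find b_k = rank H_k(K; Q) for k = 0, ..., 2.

b_0 = 1, b_1 = 1, b_2 = 0.

K has 10 vertices, 17 edges, 7 triangles.
rank ∂_0 = 0, rank ∂_1 = 9 ⇒ b_0 = 10 − 0 − 9 = 1; all invariant factors of ∂_1 are 1 so no torsion. So H_0 = Z.
rank ∂_1 = 9, rank ∂_2 = 7 ⇒ b_1 = 17 − 9 − 7 = 1; all invariant factors of ∂_2 are 1 so no torsion. So H_1 = Z.
rank ∂_2 = 7, rank ∂_3 = 0 ⇒ b_2 = 7 − 7 − 0 = 0. So H_2 = 0.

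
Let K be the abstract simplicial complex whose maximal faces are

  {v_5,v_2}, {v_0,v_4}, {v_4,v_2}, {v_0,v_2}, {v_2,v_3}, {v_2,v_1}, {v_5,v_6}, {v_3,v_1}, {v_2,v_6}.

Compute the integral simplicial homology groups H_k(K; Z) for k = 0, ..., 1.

H_0 ≅ Z,  H_1 ≅ Z^3.

Take the total order v_0 < v_1 < v_2 < v_3 < v_4 < v_5 < v_6 on the vertex set. Then K (dimension 1) consists of the simplices:

  0-simplices (7): [v_0], [v_1], [v_2], [v_3], [v_4], [v_5], [v_6]
  1-simplices (9): [v_0,v_2], [v_0,v_4], [v_1,v_2], [v_1,v_3], [v_2,v_3], [v_2,v_4], [v_2,v_5], [v_2,v_6], [v_5,v_6]

giving chain groups C_0 ≅ Z^7, C_1 ≅ Z^9.

∂_1: C_1 → C_0 maps an edge to its endpoints' difference, ∂[p,q] = q − p.
The resulting 7×9 matrix has rank 6, and its Smith normal form has invariant factors (1,1,1,1,1,1).

Reading off H_k = ker ∂_k / im ∂_{k+1}:

  H_0: rank C_0 − rank ∂_1 = 7 − 6 = 1, and the invariant factors of ∂_1 are all 1, so H_0 = Z.
  H_1: rank ker ∂_1 − rank ∂_2 = (9 − 6) − 0 = 3, and there is no ∂_2, so H_1 = Z^3.

As a check, the Euler characteristic is 7 − 9 = -2, which agrees with 1 − 3 = -2.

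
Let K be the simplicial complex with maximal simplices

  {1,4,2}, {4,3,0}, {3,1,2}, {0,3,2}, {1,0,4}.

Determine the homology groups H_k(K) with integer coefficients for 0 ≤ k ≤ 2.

H_0 ≅ Z,  H_1 ≅ Z,  H_2 = 0.

Fix the vertex order 0 < 1 < 2 < 3 < 4 and write every simplex with vertices in increasing order. Then dim K = 2 and the simplices of K are:

  0-simplices (5): [0], [1], [2], [3], [4]
  1-simplices (10): [0,1], [0,2], [0,3], [0,4], [1,2], [1,3], [1,4], [2,3], [2,4], [3,4]
  2-simplices (5): [0,1,4], [0,2,3], [0,3,4], [1,2,3], [1,2,4]

Hence C_0 ≅ Z^5, C_1 ≅ Z^10, C_2 ≅ Z^5.

∂_1: C_1 → C_0 is given by ∂[p,q] = [q] − [p]. For instance
  ∂[0,3] = [3] − [0].
As a 5×10 matrix over Z this has rank 4, with invariant factors (1,1,1,1).

Boundary ∂_2: C_2 → C_1 maps a triangle to the signed sum of its edges. For instance
  ∂[0,1,4] = [1,4] − [0,4] + [0,1],
  ∂[1,2,4] = [2,4] − [1,4] + [1,2].
As a 10×5 matrix over Z this has rank 5, with invariant factors (1,1,1,1,1).

Computing H_k = (kernel of ∂_k) / (image of ∂_{k+1}):

  H_0: rank C_0 − rank ∂_1 = 5 − 4 = 1, and the invariant factors of ∂_1 are all 1, so H_0 ≅ Z.
  H_1: rank ker ∂_1 − rank ∂_2 = (10 − 4) − 5 = 1, and the invariant factors of ∂_2 are all 1, so H_1 ≅ Z.
  H_2: rank ker ∂_2 − rank ∂_3 = (5 − 5) − 0 = 0, and there is no ∂_3, so H_2 ≅ 0.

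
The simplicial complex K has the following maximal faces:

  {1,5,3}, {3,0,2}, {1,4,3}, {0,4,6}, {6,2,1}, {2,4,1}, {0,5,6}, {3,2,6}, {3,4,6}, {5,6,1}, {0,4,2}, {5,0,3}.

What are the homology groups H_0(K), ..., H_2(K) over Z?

Order the vertices as 0 < 1 < 2 < 3 < 4 < 5 < 6. Listing each simplex with vertices in this order, K has dimension 2 with simplices:

  0-simplices (7): [0], [1], [2], [3], [4], [5], [6]
  1-simplices (18): [0,2], [0,3], [0,4], [0,5], [0,6], [1,2], [1,3], [1,4], [1,5], [1,6], [2,3], [2,4], [2,6], [3,4], [3,5], [3,6], [4,6], [5,6]
  2-simplices (12): [0,2,3], [0,2,4], [0,3,5], [0,4,6], [0,5,6], [1,2,4], [1,2,6], [1,3,4], [1,3,5], [1,5,6], [2,3,6], [3,4,6]

giving chain groups C_0 ≅ Z^7, C_1 ≅ Z^18, C_2 ≅ Z^12.

∂_1: C_1 → C_0 sends each edge [p,q] (with p < q) to q − p. For instance
  ∂[0,5] = [5] − [0].
As a 7×18 matrix over Z this has rank 6, with invariant factors (1,1,1,1,1,1).

The boundary map ∂_2: C_2 → C_1 acts by ∂[p,q,r] = [q,r] − [p,r] + [p,q]. For instance
  ∂[0,3,5] = [3,5] − [0,5] + [0,3],
  ∂[0,4,6] = [4,6] − [0,6] + [0,4].
The resulting 18×12 matrix has rank 12, and its Smith normal form has invariant factors (1,1,1,1,1,1,1,1,1,1,1,2).

Now H_k = ker ∂_k / im ∂_{k+1}, so:

  H_0: rank C_0 − rank ∂_1 = 7 − 6 = 1, and the invariant factors of ∂_1 are all 1, so H_0 = Z.
  H_1: rank ker ∂_1 − rank ∂_2 = (18 − 6) − 12 = 0, and ∂_2 has invariant factor 2 > 1, so H_1 = Z_2.
  H_2: rank ker ∂_2 − rank ∂_3 = (12 − 12) − 0 = 0, and there is no ∂_3, so H_2 = 0.

H_0 ≅ Z,  H_1 ≅ Z_2,  H_2 = 0.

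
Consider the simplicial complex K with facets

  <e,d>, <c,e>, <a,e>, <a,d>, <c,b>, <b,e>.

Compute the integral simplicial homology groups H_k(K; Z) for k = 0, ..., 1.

H_0 = Z,  H_1 = Z^2.

K has 5 vertices, 6 edges.
rank ∂_0 = 0, rank ∂_1 = 4 ⇒ b_0 = 5 − 0 − 4 = 1; all invariant factors of ∂_1 are 1 so no torsion. So H_0 ≅ Z.
rank ∂_1 = 4, rank ∂_2 = 0 ⇒ b_1 = 6 − 4 − 0 = 2. So H_1 ≅ Z^2.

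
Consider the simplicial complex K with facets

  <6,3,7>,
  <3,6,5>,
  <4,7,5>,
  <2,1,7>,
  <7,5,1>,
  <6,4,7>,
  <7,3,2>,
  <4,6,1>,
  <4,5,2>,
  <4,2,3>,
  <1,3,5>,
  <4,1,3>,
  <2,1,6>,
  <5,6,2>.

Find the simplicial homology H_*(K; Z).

H_0 = Z,  H_1 = Z^2,  H_2 = Z.

Fix the vertex order 1 < 2 < 3 < 4 < 5 < 6 < 7 and write every simplex with vertices in increasing order. Then dim K = 2 and the simplices of K are:

  0-simplices (7): [1], [2], [3], [4], [5], [6], [7]
  1-simplices (21): [1,2], [1,3], [1,4], [1,5], [1,6], [1,7], [2,3], [2,4], [2,5], [2,6], [2,7], [3,4], [3,5], [3,6], [3,7], [4,5], [4,6], [4,7], [5,6], [5,7], [6,7]
  2-simplices (14): [1,2,6], [1,2,7], [1,3,4], [1,3,5], [1,4,6], [1,5,7], [2,3,4], [2,3,7], [2,4,5], [2,5,6], [3,5,6], [3,6,7], [4,5,7], [4,6,7]

so the chain groups are C_0 ≅ Z^7, C_1 ≅ Z^21, C_2 ≅ Z^14.

The boundary map ∂_1: C_1 → C_0 maps an edge to its endpoints' difference, ∂[p,q] = q − p.
As a 7×21 matrix over Z this has rank 6, with invariant factors (1,1,1,1,1,1).

∂_2: C_2 → C_1 sends each 2-simplex [p,q,r] to [q,r] − [p,r] + [p,q]. For instance
  ∂[4,6,7] = [6,7] − [4,7] + [4,6],
  ∂[2,5,6] = [5,6] − [2,6] + [2,5].
The 21×14 boundary matrix has rank 13 and Smith normal form diag(1,1,1,1,1,1,1,1,1,1,1,1,1).

From H_k ≅ ker(∂_k) / im(∂_{k+1}) we obtain:

  H_0: rank C_0 − rank ∂_1 = 7 − 6 = 1, and the invariant factors of ∂_1 are all 1, so H_0 = Z.
  H_1: rank ker ∂_1 − rank ∂_2 = (21 − 6) − 13 = 2, and the invariant factors of ∂_2 are all 1, so H_1 = Z^2.
  H_2: rank ker ∂_2 − rank ∂_3 = (14 − 13) − 0 = 1, and there is no ∂_3, so H_2 = Z.

(K is a triangulation of the torus T^2.)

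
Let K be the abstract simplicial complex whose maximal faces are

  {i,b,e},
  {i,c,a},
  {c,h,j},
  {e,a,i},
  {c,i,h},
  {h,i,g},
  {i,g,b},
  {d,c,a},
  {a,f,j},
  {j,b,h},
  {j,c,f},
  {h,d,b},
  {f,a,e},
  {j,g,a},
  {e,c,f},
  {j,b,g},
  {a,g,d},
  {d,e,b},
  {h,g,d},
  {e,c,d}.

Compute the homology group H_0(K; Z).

H_0 = Z.

We work with the vertex ordering a < b < c < d < e < f < g < h < i < j. The simplices of K, each written with vertices in increasing order, are:

  0-simplices (10): a, b, c, d, e, f, g, h, i, j
  1-simplices (30): ac, ad, ae, af, ag, ai, aj, bd, be, bg, bh, bi, bj, cd, ce, cf, ch, ci, cj, de, dg, dh, ef, ei, fj, gh, gi, gj, hi, hj
  2-simplices (20): acd, aci, adg, aef, aei, afj, agj, bde, bdh, bei, bgi, bgj, bhj, cde, cef, cfj, chi, chj, dgh, ghi

so the chain groups are C_0 ≅ Z^10, C_1 ≅ Z^30, C_2 ≅ Z^20.

The boundary map ∂_1: C_1 → C_0 maps an edge to its endpoints' difference, ∂[p,q] = q − p. For instance
  ∂be = e − b.
The 10×30 boundary matrix has rank 9 and Smith normal form diag(1,1,1,1,1,1,1,1,1).

∂_2: C_2 → C_1 acts by ∂[p,q,r] = [q,r] − [p,r] + [p,q]. For instance
  ∂bgj = gj − bj + bg,
  ∂cde = de − ce + cd.
As a 30×20 matrix over Z this has rank 20, with invariant factors (1,1,1,1,1,1,1,1,1,1,1,1,1,1,1,1,1,1,1,2).

Reading off H_k = ker ∂_k / im ∂_{k+1}:

  H_0: rank C_0 − rank ∂_1 = 10 − 9 = 1, and the invariant factors of ∂_1 are all 1, so H_0 = Z.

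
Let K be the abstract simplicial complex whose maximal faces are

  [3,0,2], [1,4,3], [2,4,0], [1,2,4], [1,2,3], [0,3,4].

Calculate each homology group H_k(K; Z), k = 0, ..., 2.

Order the vertices as 0 < 1 < 2 < 3 < 4. Listing each simplex with vertices in this order, K has dimension 2 with simplices:

  0-simplices (5): [0], [1], [2], [3], [4]
  1-simplices (9): [0,2], [0,3], [0,4], [1,2], [1,3], [1,4], [2,3], [2,4], [3,4]
  2-simplices (6): [0,2,3], [0,2,4], [0,3,4], [1,2,3], [1,2,4], [1,3,4]

so the chain groups are C_0 ≅ Z^5, C_1 ≅ Z^9, C_2 ≅ Z^6.

The boundary map ∂_1: C_1 → C_0 maps an edge to its endpoints' difference, ∂[p,q] = q − p. For instance
  ∂[0,4] = [4] − [0].
This gives a 5×9 integer matrix of rank 4; reducing to Smith normal form yields diagonal entries (1,1,1,1).

Boundary ∂_2: C_2 → C_1 maps a triangle to the signed sum of its edges. For instance
  ∂[1,2,3] = [2,3] − [1,3] + [1,2],
  ∂[0,2,4] = [2,4] − [0,4] + [0,2].
As a 9×6 matrix over Z this has rank 5, with invariant factors (1,1,1,1,1).

From H_k ≅ ker(∂_k) / im(∂_{k+1}) we obtain:

  H_0: rank C_0 − rank ∂_1 = 5 − 4 = 1, and the invariant factors of ∂_1 are all 1, so H_0 ≅ Z.
  H_1: rank ker ∂_1 − rank ∂_2 = (9 − 4) − 5 = 0, and the invariant factors of ∂_2 are all 1, so H_1 ≅ 0.
  H_2: rank ker ∂_2 − rank ∂_3 = (6 − 5) − 0 = 1, and there is no ∂_3, so H_2 ≅ Z.

(K is a triangulation of the 2-sphere S^2.)

H_0 ≅ Z,  H_1 = 0,  H_2 ≅ Z.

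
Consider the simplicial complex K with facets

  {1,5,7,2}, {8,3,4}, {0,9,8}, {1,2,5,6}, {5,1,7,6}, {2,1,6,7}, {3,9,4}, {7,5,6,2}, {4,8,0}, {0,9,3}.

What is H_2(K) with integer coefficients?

We work with the vertex ordering 0 < 1 < 2 < 3 < 4 < 5 < 6 < 7 < 8 < 9. The simplices of K, each written with vertices in increasing order, are:

  0-simplices (10): [0], [1], [2], [3], [4], [5], [6], [7], [8], [9]
  1-simplices (20): [0,3], [0,4], [0,8], [0,9], [1,2], [1,5], [1,6], [1,7], [2,5], [2,6], [2,7], [3,4], [3,8], [3,9], [4,8], [4,9], [5,6], [5,7], [6,7], [8,9]
  2-simplices (15): [0,3,9], [0,4,8], [0,8,9], [1,2,5], [1,2,6], [1,2,7], [1,5,6], [1,5,7], [1,6,7], [2,5,6], [2,5,7], [2,6,7], [3,4,8], [3,4,9], [5,6,7]
  3-simplices (5): [1,2,5,6], [1,2,5,7], [1,2,6,7], [1,5,6,7], [2,5,6,7]

giving chain groups C_0 ≅ Z^10, C_1 ≅ Z^20, C_2 ≅ Z^15, C_3 ≅ Z^5.

Boundary ∂_1: C_1 → C_0 is given by ∂[p,q] = [q] − [p]. For instance
  ∂[0,4] = [4] − [0].
This gives a 10×20 integer matrix of rank 8; reducing to Smith normal form yields diagonal entries (1,1,1,1,1,1,1,1).

Boundary ∂_2: C_2 → C_1 acts by ∂[p,q,r] = [q,r] − [p,r] + [p,q]. For instance
  ∂[2,5,6] = [5,6] − [2,6] + [2,5],
  ∂[1,6,7] = [6,7] − [1,7] + [1,6].
As a 20×15 matrix over Z this has rank 11, with invariant factors (1,1,1,1,1,1,1,1,1,1,1).

∂_3: C_3 → C_2 sends each 3-simplex σ to the alternating sum Σ_i (−1)^i (σ with its i-th vertex removed). For instance
  ∂[1,2,5,6] = [2,5,6] − [1,5,6] + [1,2,6] − [1,2,5],
  ∂[2,5,6,7] = [5,6,7] − [2,6,7] + [2,5,7] − [2,5,6].
The resulting 15×5 matrix has rank 4, and its Smith normal form has invariant factors (1,1,1,1).

Reading off H_k = ker ∂_k / im ∂_{k+1}:

  H_2: rank ker ∂_2 − rank ∂_3 = (15 − 11) − 4 = 0, and the invariant factors of ∂_3 are all 1, so H_2 = 0.

(K is a triangulation of the disjoint union of the Möbius band and the 3-sphere S^3.)

H_2 ≅ 0.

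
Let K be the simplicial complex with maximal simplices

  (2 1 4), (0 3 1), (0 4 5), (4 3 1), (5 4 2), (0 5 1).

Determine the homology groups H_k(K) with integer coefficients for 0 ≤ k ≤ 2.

H_0 ≅ Z,  H_1 ≅ Z,  H_2 = 0.

Order the vertices as 0 < 1 < 2 < 3 < 4 < 5. Listing each simplex with vertices in this order, K has dimension 2 with simplices:

  0-simplices (6): [0], [1], [2], [3], [4], [5]
  1-simplices (12): [0,1], [0,3], [0,4], [0,5], [1,2], [1,3], [1,4], [1,5], [2,4], [2,5], [3,4], [4,5]
  2-simplices (6): [0,1,3], [0,1,5], [0,4,5], [1,2,4], [1,3,4], [2,4,5]

Hence C_0 ≅ Z^6, C_1 ≅ Z^12, C_2 ≅ Z^6.

∂_1: C_1 → C_0 sends each edge [p,q] (with p < q) to q − p. For instance
  ∂[2,5] = [5] − [2].
The resulting 6×12 matrix has rank 5, and its Smith normal form has invariant factors (1,1,1,1,1).

Boundary ∂_2: C_2 → C_1 sends each 2-simplex [p,q,r] to [q,r] − [p,r] + [p,q]. For instance
  ∂[0,1,3] = [1,3] − [0,3] + [0,1],
  ∂[0,1,5] = [1,5] − [0,5] + [0,1].
The resulting 12×6 matrix has rank 6, and its Smith normal form has invariant factors (1,1,1,1,1,1).

Computing H_k = (kernel of ∂_k) / (image of ∂_{k+1}):

  H_0: rank C_0 − rank ∂_1 = 6 − 5 = 1, and the invariant factors of ∂_1 are all 1, so H_0 ≅ Z.
  H_1: rank ker ∂_1 − rank ∂_2 = (12 − 5) − 6 = 1, and the invariant factors of ∂_2 are all 1, so H_1 ≅ Z.
  H_2: rank ker ∂_2 − rank ∂_3 = (6 − 6) − 0 = 0, and there is no ∂_3, so H_2 ≅ 0.

(K is a triangulation of the cylinder S^1 x I.)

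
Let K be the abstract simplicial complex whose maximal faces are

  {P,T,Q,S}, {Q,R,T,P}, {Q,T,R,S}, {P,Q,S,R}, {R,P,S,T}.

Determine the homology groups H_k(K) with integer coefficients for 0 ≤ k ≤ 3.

Fix the vertex order P < Q < R < S < T and write every simplex with vertices in increasing order. Then dim K = 3 and the simplices of K are:

  0-simplices (5): P, Q, R, S, T
  1-simplices (10): PQ, PR, PS, PT, QR, QS, QT, RS, RT, ST
  2-simplices (10): PQR, PQS, PQT, PRS, PRT, PST, QRS, QRT, QST, RST
  3-simplices (5): PQRS, PQRT, PQST, PRST, QRST

so the chain groups are C_0 ≅ Z^5, C_1 ≅ Z^10, C_2 ≅ Z^10, C_3 ≅ Z^5.

The boundary map ∂_1: C_1 → C_0 maps an edge to its endpoints' difference, ∂[p,q] = q − p.
The resulting 5×10 matrix has rank 4, and its Smith normal form has invariant factors (1,1,1,1).

The boundary map ∂_2: C_2 → C_1 acts by ∂[p,q,r] = [q,r] − [p,r] + [p,q]. For instance
  ∂QRT = RT − QT + QR,
  ∂PST = ST − PT + PS.
The resulting 10×10 matrix has rank 6, and its Smith normal form has invariant factors (1,1,1,1,1,1).

∂_3: C_3 → C_2 sends each 3-simplex σ to the alternating sum Σ_i (−1)^i (σ with its i-th vertex removed). For instance
  ∂PQRS = QRS − PRS + PQS − PQR,
  ∂PQST = QST − PST + PQT − PQS.
This gives a 10×5 integer matrix of rank 4; reducing to Smith normal form yields diagonal entries (1,1,1,1).

From H_k ≅ ker(∂_k) / im(∂_{k+1}) we obtain:

  H_0: rank C_0 − rank ∂_1 = 5 − 4 = 1, and the invariant factors of ∂_1 are all 1, so H_0 = Z.
  H_1: rank ker ∂_1 − rank ∂_2 = (10 − 4) − 6 = 0, and the invariant factors of ∂_2 are all 1, so H_1 = 0.
  H_2: rank ker ∂_2 − rank ∂_3 = (10 − 6) − 4 = 0, and the invariant factors of ∂_3 are all 1, so H_2 = 0.
  H_3: rank ker ∂_3 − rank ∂_4 = (5 − 4) − 0 = 1, and there is no ∂_4, so H_3 = Z.

H_0 ≅ Z,  H_1 = 0,  H_2 = 0,  H_3 ≅ Z.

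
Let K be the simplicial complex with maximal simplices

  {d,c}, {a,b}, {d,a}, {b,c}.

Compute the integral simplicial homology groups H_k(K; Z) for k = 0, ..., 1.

H_0 = Z,  H_1 = Z.

Fix the vertex order a < b < c < d and write every simplex with vertices in increasing order. Then dim K = 1 and the simplices of K are:

  0-simplices (4): a, b, c, d
  1-simplices (4): ab, ad, bc, cd

Hence C_0 ≅ Z^4, C_1 ≅ Z^4.

Boundary ∂_1: C_1 → C_0 maps an edge to its endpoints' difference, ∂[p,q] = q − p. For instance
  ∂bc = c − b.
As a 4×4 matrix over Z this has rank 3, with invariant factors (1,1,1).

Reading off H_k = ker ∂_k / im ∂_{k+1}:

  H_0: rank C_0 − rank ∂_1 = 4 − 3 = 1, and the invariant factors of ∂_1 are all 1, so H_0 ≅ Z.
  H_1: rank ker ∂_1 − rank ∂_2 = (4 − 3) − 0 = 1, and there is no ∂_2, so H_1 ≅ Z.

As a check, the Euler characteristic is 4 − 4 = 0, which agrees with 1 − 1 = 0.
(K is a triangulation of the circle S^1.)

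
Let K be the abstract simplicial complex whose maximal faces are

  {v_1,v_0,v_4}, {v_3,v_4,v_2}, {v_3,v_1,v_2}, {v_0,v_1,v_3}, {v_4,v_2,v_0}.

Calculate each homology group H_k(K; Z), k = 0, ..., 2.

H_0 ≅ Z,  H_1 ≅ Z,  H_2 = 0.

Fix the vertex order v_0 < v_1 < v_2 < v_3 < v_4 and write every simplex with vertices in increasing order. Then dim K = 2 and the simplices of K are:

  0-simplices (5): [v_0], [v_1], [v_2], [v_3], [v_4]
  1-simplices (10): [v_0,v_1], [v_0,v_2], [v_0,v_3], [v_0,v_4], [v_1,v_2], [v_1,v_3], [v_1,v_4], [v_2,v_3], [v_2,v_4], [v_3,v_4]
  2-simplices (5): [v_0,v_1,v_3], [v_0,v_1,v_4], [v_0,v_2,v_4], [v_1,v_2,v_3], [v_2,v_3,v_4]

so the chain groups are C_0 ≅ Z^5, C_1 ≅ Z^10, C_2 ≅ Z^5.

Boundary ∂_1: C_1 → C_0 maps an edge to its endpoints' difference, ∂[p,q] = q − p. For instance
  ∂[v_1,v_2] = [v_2] − [v_1].
This gives a 5×10 integer matrix of rank 4; reducing to Smith normal form yields diagonal entries (1,1,1,1).

The boundary map ∂_2: C_2 → C_1 sends each 2-simplex [p,q,r] to [q,r] − [p,r] + [p,q]. For instance
  ∂[v_0,v_1,v_3] = [v_1,v_3] − [v_0,v_3] + [v_0,v_1],
  ∂[v_0,v_1,v_4] = [v_1,v_4] − [v_0,v_4] + [v_0,v_1].
As a 10×5 matrix over Z this has rank 5, with invariant factors (1,1,1,1,1).

Computing H_k = (kernel of ∂_k) / (image of ∂_{k+1}):

  H_0: rank C_0 − rank ∂_1 = 5 − 4 = 1, and the invariant factors of ∂_1 are all 1, so H_0 = Z.
  H_1: rank ker ∂_1 − rank ∂_2 = (10 − 4) − 5 = 1, and the invariant factors of ∂_2 are all 1, so H_1 = Z.
  H_2: rank ker ∂_2 − rank ∂_3 = (5 − 5) − 0 = 0, and there is no ∂_3, so H_2 = 0.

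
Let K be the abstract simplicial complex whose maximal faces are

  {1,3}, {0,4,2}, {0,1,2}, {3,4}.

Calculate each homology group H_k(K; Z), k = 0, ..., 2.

H_0 = Z,  H_1 = Z,  H_2 = 0.

We work with the vertex ordering 0 < 1 < 2 < 3 < 4. The simplices of K, each written with vertices in increasing order, are:

  0-simplices (5): [0], [1], [2], [3], [4]
  1-simplices (7): [0,1], [0,2], [0,4], [1,2], [1,3], [2,4], [3,4]
  2-simplices (2): [0,1,2], [0,2,4]

so the chain groups are C_0 ≅ Z^5, C_1 ≅ Z^7, C_2 ≅ Z^2.

The boundary map ∂_1: C_1 → C_0 sends each edge [p,q] (with p < q) to q − p. For instance
  ∂[1,3] = [3] − [1].
As a 5×7 matrix over Z this has rank 4, with invariant factors (1,1,1,1).

∂_2: C_2 → C_1 maps a triangle to the signed sum of its edges. For instance
  ∂[0,2,4] = [2,4] − [0,4] + [0,2],
  ∂[0,1,2] = [1,2] − [0,2] + [0,1].
The resulting 7×2 matrix has rank 2, and its Smith normal form has invariant factors (1,1).

From H_k ≅ ker(∂_k) / im(∂_{k+1}) we obtain:

  H_0: rank C_0 − rank ∂_1 = 5 − 4 = 1, and the invariant factors of ∂_1 are all 1, so H_0 ≅ Z.
  H_1: rank ker ∂_1 − rank ∂_2 = (7 − 4) − 2 = 1, and the invariant factors of ∂_2 are all 1, so H_1 ≅ Z.
  H_2: rank ker ∂_2 − rank ∂_3 = (2 − 2) − 0 = 0, and there is no ∂_3, so H_2 ≅ 0.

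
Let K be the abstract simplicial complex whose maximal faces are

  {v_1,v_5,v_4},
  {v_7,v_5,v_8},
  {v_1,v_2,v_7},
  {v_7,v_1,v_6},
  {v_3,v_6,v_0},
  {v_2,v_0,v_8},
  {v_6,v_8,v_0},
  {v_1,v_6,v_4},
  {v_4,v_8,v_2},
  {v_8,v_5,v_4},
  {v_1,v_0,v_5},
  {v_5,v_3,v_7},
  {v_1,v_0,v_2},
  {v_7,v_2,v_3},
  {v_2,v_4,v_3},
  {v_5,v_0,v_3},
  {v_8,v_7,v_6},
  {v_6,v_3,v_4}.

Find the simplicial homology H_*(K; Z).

H_0 = Z,  H_1 = Z^2,  H_2 = Z.

Fix the vertex order v_0 < v_1 < v_2 < v_3 < v_4 < v_5 < v_6 < v_7 < v_8 and write every simplex with vertices in increasing order. Then dim K = 2 and the simplices of K are:

  0-simplices (9): [v_0], [v_1], [v_2], [v_3], [v_4], [v_5], [v_6], [v_7], [v_8]
  1-simplices (27): (27 of them)
  2-simplices (18): (18 of them)

so the chain groups are C_0 ≅ Z^9, C_1 ≅ Z^27, C_2 ≅ Z^18.

Boundary ∂_1: C_1 → C_0 sends each edge [p,q] (with p < q) to q − p. For instance
  ∂[v_0,v_2] = [v_2] − [v_0].
The resulting 9×27 matrix has rank 8, and its Smith normal form has invariant factors (1,1,1,1,1,1,1,1).

∂_2: C_2 → C_1 acts by ∂[p,q,r] = [q,r] − [p,r] + [p,q]. For instance
  ∂[v_0,v_3,v_5] = [v_3,v_5] − [v_0,v_5] + [v_0,v_3],
  ∂[v_4,v_5,v_8] = [v_5,v_8] − [v_4,v_8] + [v_4,v_5].
The resulting 27×18 matrix has rank 17, and its Smith normal form has invariant factors (1,1,1,1,1,1,1,1,1,1,1,1,1,1,1,1,1).

Now H_k = ker ∂_k / im ∂_{k+1}, so:

  H_0: rank C_0 − rank ∂_1 = 9 − 8 = 1, and the invariant factors of ∂_1 are all 1, so H_0 = Z.
  H_1: rank ker ∂_1 − rank ∂_2 = (27 − 8) − 17 = 2, and the invariant factors of ∂_2 are all 1, so H_1 = Z^2.
  H_2: rank ker ∂_2 − rank ∂_3 = (18 − 17) − 0 = 1, and there is no ∂_3, so H_2 = Z.

As a check, the Euler characteristic is 9 − 27 + 18 = 0, which agrees with 1 − 2 + 1 = 0.
(K is a triangulation of the torus T^2.)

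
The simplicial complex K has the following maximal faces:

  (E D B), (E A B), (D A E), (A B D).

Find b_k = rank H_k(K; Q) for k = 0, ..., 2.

b_0 = 1, b_1 = 0, b_2 = 1.

Take the total order A < B < D < E on the vertex set. Then K (dimension 2) consists of the simplices:

  0-simplices (4): A, B, D, E
  1-simplices (6): AB, AD, AE, BD, BE, DE
  2-simplices (4): ABD, ABE, ADE, BDE

Hence C_0 ≅ Z^4, C_1 ≅ Z^6, C_2 ≅ Z^4.

The boundary map ∂_1: C_1 → C_0 is given by ∂[p,q] = [q] − [p].
As a 4×6 matrix over Z this has rank 3, with invariant factors (1,1,1).

The boundary map ∂_2: C_2 → C_1 acts by ∂[p,q,r] = [q,r] − [p,r] + [p,q]. For instance
  ∂ABE = BE − AE + AB,
  ∂ABD = BD − AD + AB.
The 6×4 boundary matrix has rank 3 and Smith normal form diag(1,1,1).

From H_k ≅ ker(∂_k) / im(∂_{k+1}) we obtain:

  H_0: rank C_0 − rank ∂_1 = 4 − 3 = 1, and the invariant factors of ∂_1 are all 1, so H_0 ≅ Z.
  H_1: rank ker ∂_1 − rank ∂_2 = (6 − 3) − 3 = 0, and the invariant factors of ∂_2 are all 1, so H_1 ≅ 0.
  H_2: rank ker ∂_2 − rank ∂_3 = (4 − 3) − 0 = 1, and there is no ∂_3, so H_2 ≅ Z.

As a check, the Euler characteristic is 4 − 6 + 4 = 2, which agrees with 1 − 0 + 1 = 2.
(K is a triangulation of the 2-sphere S^2.)

Hence the Betti numbers are b_0 = 1, b_1 = 0, b_2 = 1.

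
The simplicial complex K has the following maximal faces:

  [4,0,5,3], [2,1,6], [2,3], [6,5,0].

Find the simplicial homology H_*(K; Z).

H_0 = Z,  H_1 = Z,  H_2 = 0,  H_3 = 0.

Order the vertices as 0 < 1 < 2 < 3 < 4 < 5 < 6. Listing each simplex with vertices in this order, K has dimension 3 with simplices:

  0-simplices (7): [0], [1], [2], [3], [4], [5], [6]
  1-simplices (12): [0,3], [0,4], [0,5], [0,6], [1,2], [1,6], [2,3], [2,6], [3,4], [3,5], [4,5], [5,6]
  2-simplices (6): [0,3,4], [0,3,5], [0,4,5], [0,5,6], [1,2,6], [3,4,5]
  3-simplices (1): [0,3,4,5]

Hence C_0 ≅ Z^7, C_1 ≅ Z^12, C_2 ≅ Z^6, C_3 ≅ Z^1.

The boundary map ∂_1: C_1 → C_0 sends each edge [p,q] (with p < q) to q − p. For instance
  ∂[0,4] = [4] − [0].
As a 7×12 matrix over Z this has rank 6, with invariant factors (1,1,1,1,1,1).

The boundary map ∂_2: C_2 → C_1 maps a triangle to the signed sum of its edges. For instance
  ∂[0,3,4] = [3,4] − [0,4] + [0,3],
  ∂[3,4,5] = [4,5] − [3,5] + [3,4].
The 12×6 boundary matrix has rank 5 and Smith normal form diag(1,1,1,1,1).

Boundary ∂_3: C_3 → C_2 sends each 3-simplex σ to the alternating sum Σ_i (−1)^i (σ with its i-th vertex removed). For instance
  ∂[0,3,4,5] = [3,4,5] − [0,4,5] + [0,3,5] − [0,3,4].
This gives a 6×1 integer matrix of rank 1; reducing to Smith normal form yields diagonal entries (1).

Reading off H_k = ker ∂_k / im ∂_{k+1}:

  H_0: rank C_0 − rank ∂_1 = 7 − 6 = 1, and the invariant factors of ∂_1 are all 1, so H_0 ≅ Z.
  H_1: rank ker ∂_1 − rank ∂_2 = (12 − 6) − 5 = 1, and the invariant factors of ∂_2 are all 1, so H_1 ≅ Z.
  H_2: rank ker ∂_2 − rank ∂_3 = (6 − 5) − 1 = 0, and the invariant factors of ∂_3 are all 1, so H_2 ≅ 0.
  H_3: rank ker ∂_3 − rank ∂_4 = (1 − 1) − 0 = 0, and there is no ∂_4, so H_3 ≅ 0.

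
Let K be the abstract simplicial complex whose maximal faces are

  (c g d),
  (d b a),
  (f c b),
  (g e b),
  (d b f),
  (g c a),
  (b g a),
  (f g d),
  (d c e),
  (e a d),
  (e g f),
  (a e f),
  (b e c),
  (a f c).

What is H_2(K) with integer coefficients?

H_2 = Z.

Order the vertices as a < b < c < d < e < f < g. Listing each simplex with vertices in this order, K has dimension 2 with simplices:

  0-simplices (7): a, b, c, d, e, f, g
  1-simplices (21): ab, ac, ad, ae, af, ag, bc, bd, be, bf, bg, cd, ce, cf, cg, de, df, dg, ef, eg, fg
  2-simplices (14): abd, abg, acf, acg, ade, aef, bce, bcf, bdf, beg, cde, cdg, dfg, efg

Hence C_0 ≅ Z^7, C_1 ≅ Z^21, C_2 ≅ Z^14.

∂_1: C_1 → C_0 maps an edge to its endpoints' difference, ∂[p,q] = q − p.
The resulting 7×21 matrix has rank 6, and its Smith normal form has invariant factors (1,1,1,1,1,1).

∂_2: C_2 → C_1 maps a triangle to the signed sum of its edges. For instance
  ∂beg = eg − bg + be,
  ∂dfg = fg − dg + df.
As a 21×14 matrix over Z this has rank 13, with invariant factors (1,1,1,1,1,1,1,1,1,1,1,1,1).

Reading off H_k = ker ∂_k / im ∂_{k+1}:

  H_2: rank ker ∂_2 − rank ∂_3 = (14 − 13) − 0 = 1, and there is no ∂_3, so H_2 ≅ Z.

(K is a triangulation of the torus T^2.)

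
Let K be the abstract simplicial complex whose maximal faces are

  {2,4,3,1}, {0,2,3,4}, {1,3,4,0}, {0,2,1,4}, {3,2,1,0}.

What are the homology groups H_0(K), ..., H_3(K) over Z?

Fix the vertex order 0 < 1 < 2 < 3 < 4 and write every simplex with vertices in increasing order. Then dim K = 3 and the simplices of K are:

  0-simplices (5): [0], [1], [2], [3], [4]
  1-simplices (10): [0,1], [0,2], [0,3], [0,4], [1,2], [1,3], [1,4], [2,3], [2,4], [3,4]
  2-simplices (10): [0,1,2], [0,1,3], [0,1,4], [0,2,3], [0,2,4], [0,3,4], [1,2,3], [1,2,4], [1,3,4], [2,3,4]
  3-simplices (5): [0,1,2,3], [0,1,2,4], [0,1,3,4], [0,2,3,4], [1,2,3,4]

so the chain groups are C_0 ≅ Z^5, C_1 ≅ Z^10, C_2 ≅ Z^10, C_3 ≅ Z^5.

Boundary ∂_1: C_1 → C_0 sends each edge [p,q] (with p < q) to q − p. For instance
  ∂[0,1] = [1] − [0].
As a 5×10 matrix over Z this has rank 4, with invariant factors (1,1,1,1).

∂_2: C_2 → C_1 sends each 2-simplex [p,q,r] to [q,r] − [p,r] + [p,q]. For instance
  ∂[0,3,4] = [3,4] − [0,4] + [0,3],
  ∂[2,3,4] = [3,4] − [2,4] + [2,3].
This gives a 10×10 integer matrix of rank 6; reducing to Smith normal form yields diagonal entries (1,1,1,1,1,1).

Boundary ∂_3: C_3 → C_2 sends each 3-simplex σ to the alternating sum Σ_i (−1)^i (σ with its i-th vertex removed). For instance
  ∂[0,2,3,4] = [2,3,4] − [0,3,4] + [0,2,4] − [0,2,3],
  ∂[0,1,3,4] = [1,3,4] − [0,3,4] + [0,1,4] − [0,1,3].
The 10×5 boundary matrix has rank 4 and Smith normal form diag(1,1,1,1).

Reading off H_k = ker ∂_k / im ∂_{k+1}:

  H_0: rank C_0 − rank ∂_1 = 5 − 4 = 1, and the invariant factors of ∂_1 are all 1, so H_0 ≅ Z.
  H_1: rank ker ∂_1 − rank ∂_2 = (10 − 4) − 6 = 0, and the invariant factors of ∂_2 are all 1, so H_1 ≅ 0.
  H_2: rank ker ∂_2 − rank ∂_3 = (10 − 6) − 4 = 0, and the invariant factors of ∂_3 are all 1, so H_2 ≅ 0.
  H_3: rank ker ∂_3 − rank ∂_4 = (5 − 4) − 0 = 1, and there is no ∂_4, so H_3 ≅ Z.

As a check, the Euler characteristic is 5 − 10 + 10 − 5 = 0, which agrees with 1 − 0 + 0 − 1 = 0.

H_0 = Z,  H_1 = 0,  H_2 = 0,  H_3 = Z.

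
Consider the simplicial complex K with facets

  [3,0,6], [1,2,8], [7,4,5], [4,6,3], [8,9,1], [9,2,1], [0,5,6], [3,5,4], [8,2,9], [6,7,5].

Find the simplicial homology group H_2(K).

Fix the vertex order 0 < 1 < 2 < 3 < 4 < 5 < 6 < 7 < 8 < 9 and write every simplex with vertices in increasing order. Then dim K = 2 and the simplices of K are:

  0-simplices (10): [0], [1], [2], [3], [4], [5], [6], [7], [8], [9]
  1-simplices (18): [0,3], [0,5], [0,6], [1,2], [1,8], [1,9], [2,8], [2,9], [3,4], [3,5], [3,6], [4,5], [4,6], [4,7], [5,6], [5,7], [6,7], [8,9]
  2-simplices (10): [0,3,6], [0,5,6], [1,2,8], [1,2,9], [1,8,9], [2,8,9], [3,4,5], [3,4,6], [4,5,7], [5,6,7]

Hence C_0 ≅ Z^10, C_1 ≅ Z^18, C_2 ≅ Z^10.

Boundary ∂_1: C_1 → C_0 sends each edge [p,q] (with p < q) to q − p.
This gives a 10×18 integer matrix of rank 8; reducing to Smith normal form yields diagonal entries (1,1,1,1,1,1,1,1).

Boundary ∂_2: C_2 → C_1 acts by ∂[p,q,r] = [q,r] − [p,r] + [p,q]. For instance
  ∂[3,4,6] = [4,6] − [3,6] + [3,4],
  ∂[5,6,7] = [6,7] − [5,7] + [5,6].
The 18×10 boundary matrix has rank 9 and Smith normal form diag(1,1,1,1,1,1,1,1,1).

Now H_k = ker ∂_k / im ∂_{k+1}, so:

  H_2: rank ker ∂_2 − rank ∂_3 = (10 − 9) − 0 = 1, and there is no ∂_3, so H_2 ≅ Z.

H_2 ≅ Z.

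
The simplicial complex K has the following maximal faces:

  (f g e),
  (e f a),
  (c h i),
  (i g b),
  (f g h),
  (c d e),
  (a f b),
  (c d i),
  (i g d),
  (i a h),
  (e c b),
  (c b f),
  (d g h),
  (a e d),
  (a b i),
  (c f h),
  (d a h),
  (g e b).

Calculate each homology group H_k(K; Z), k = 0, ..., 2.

Fix the vertex order a < b < c < d < e < f < g < h < i and write every simplex with vertices in increasing order. Then dim K = 2 and the simplices of K are:

  0-simplices (9): a, b, c, d, e, f, g, h, i
  1-simplices (27): ab, ad, ae, af, ah, ai, bc, be, bf, bg, bi, cd, ce, cf, ch, ci, de, dg, dh, di, ef, eg, fg, fh, gh, gi, hi
  2-simplices (18): abf, abi, ade, adh, aef, ahi, bce, bcf, beg, bgi, cde, cdi, cfh, chi, dgh, dgi, efg, fgh

so the chain groups are C_0 ≅ Z^9, C_1 ≅ Z^27, C_2 ≅ Z^18.

The boundary map ∂_1: C_1 → C_0 is given by ∂[p,q] = [q] − [p]. For instance
  ∂fh = h − f.
This gives a 9×27 integer matrix of rank 8; reducing to Smith normal form yields diagonal entries (1,1,1,1,1,1,1,1).

∂_2: C_2 → C_1 sends each 2-simplex [p,q,r] to [q,r] − [p,r] + [p,q]. For instance
  ∂ade = de − ae + ad,
  ∂dgi = gi − di + dg.
The 27×18 boundary matrix has rank 18 and Smith normal form diag(1,1,1,1,1,1,1,1,1,1,1,1,1,1,1,1,1,2).

Now H_k = ker ∂_k / im ∂_{k+1}, so:

  H_0: rank C_0 − rank ∂_1 = 9 − 8 = 1, and the invariant factors of ∂_1 are all 1, so H_0 ≅ Z.
  H_1: rank ker ∂_1 − rank ∂_2 = (27 − 8) − 18 = 1, and ∂_2 has invariant factor 2 > 1, so H_1 ≅ Z × Z/2.
  H_2: rank ker ∂_2 − rank ∂_3 = (18 − 18) − 0 = 0, and there is no ∂_3, so H_2 ≅ 0.

As a check, the Euler characteristic is 9 − 27 + 18 = 0, which agrees with 1 − 1 + 0 = 0.
(K is a triangulation of the Klein bottle.)

H_0 = Z,  H_1 = Z × Z/2,  H_2 = 0.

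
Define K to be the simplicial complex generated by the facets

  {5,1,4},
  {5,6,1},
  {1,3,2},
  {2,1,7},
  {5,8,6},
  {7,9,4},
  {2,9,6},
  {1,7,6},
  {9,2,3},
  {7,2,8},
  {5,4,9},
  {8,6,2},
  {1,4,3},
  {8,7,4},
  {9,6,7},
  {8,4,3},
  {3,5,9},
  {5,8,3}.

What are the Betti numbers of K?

Take the total order 1 < 2 < 3 < 4 < 5 < 6 < 7 < 8 < 9 on the vertex set. Then K (dimension 2) consists of the simplices:

  0-simplices (9): [1], [2], [3], [4], [5], [6], [7], [8], [9]
  1-simplices (27): (27 of them)
  2-simplices (18): [1,2,3], [1,2,7], [1,3,4], [1,4,5], [1,5,6], [1,6,7], [2,3,9], [2,6,8], [2,6,9], [2,7,8], [3,4,8], [3,5,8], [3,5,9], [4,5,9], [4,7,8], [4,7,9], [5,6,8], [6,7,9]

so the chain groups are C_0 ≅ Z^9, C_1 ≅ Z^27, C_2 ≅ Z^18.

∂_1: C_1 → C_0 is given by ∂[p,q] = [q] − [p].
This gives a 9×27 integer matrix of rank 8; reducing to Smith normal form yields diagonal entries (1,1,1,1,1,1,1,1).

Boundary ∂_2: C_2 → C_1 acts by ∂[p,q,r] = [q,r] − [p,r] + [p,q]. For instance
  ∂[1,3,4] = [3,4] − [1,4] + [1,3],
  ∂[2,3,9] = [3,9] − [2,9] + [2,3].
The 27×18 boundary matrix has rank 18 and Smith normal form diag(1,1,1,1,1,1,1,1,1,1,1,1,1,1,1,1,1,2).

Computing H_k = (kernel of ∂_k) / (image of ∂_{k+1}):

  H_0: rank C_0 − rank ∂_1 = 9 − 8 = 1, and the invariant factors of ∂_1 are all 1, so H_0 ≅ Z.
  H_1: rank ker ∂_1 − rank ∂_2 = (27 − 8) − 18 = 1, and ∂_2 has invariant factor 2 > 1, so H_1 ≅ Z ⊕ Z/2.
  H_2: rank ker ∂_2 − rank ∂_3 = (18 − 18) − 0 = 0, and there is no ∂_3, so H_2 ≅ 0.

(K is a triangulation of the Klein bottle.)

Hence the Betti numbers are b_0 = 1, b_1 = 1, b_2 = 0.

b_0 = 1, b_1 = 1, b_2 = 0.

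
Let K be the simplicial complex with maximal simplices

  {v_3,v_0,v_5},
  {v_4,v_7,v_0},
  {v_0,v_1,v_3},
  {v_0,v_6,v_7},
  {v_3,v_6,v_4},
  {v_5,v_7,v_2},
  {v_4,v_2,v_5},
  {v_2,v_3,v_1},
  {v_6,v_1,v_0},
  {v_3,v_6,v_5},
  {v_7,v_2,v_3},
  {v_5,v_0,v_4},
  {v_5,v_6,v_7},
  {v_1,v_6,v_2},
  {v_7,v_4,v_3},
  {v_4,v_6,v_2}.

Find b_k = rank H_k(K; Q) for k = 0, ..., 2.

Order the vertices as v_0 < v_1 < v_2 < v_3 < v_4 < v_5 < v_6 < v_7. Listing each simplex with vertices in this order, K has dimension 2 with simplices:

  0-simplices (8): [v_0], [v_1], [v_2], [v_3], [v_4], [v_5], [v_6], [v_7]
  1-simplices (24): (24 of them)
  2-simplices (16): (16 of them)

so the chain groups are C_0 ≅ Z^8, C_1 ≅ Z^24, C_2 ≅ Z^16.

Boundary ∂_1: C_1 → C_0 is given by ∂[p,q] = [q] − [p]. For instance
  ∂[v_5,v_7] = [v_7] − [v_5].
The resulting 8×24 matrix has rank 7, and its Smith normal form has invariant factors (1,1,1,1,1,1,1).

Boundary ∂_2: C_2 → C_1 sends each 2-simplex [p,q,r] to [q,r] − [p,r] + [p,q]. For instance
  ∂[v_5,v_6,v_7] = [v_6,v_7] − [v_5,v_7] + [v_5,v_6],
  ∂[v_0,v_4,v_7] = [v_4,v_7] − [v_0,v_7] + [v_0,v_4].
The 24×16 boundary matrix has rank 15 and Smith normal form diag(1,1,1,1,1,1,1,1,1,1,1,1,1,1,1).

Computing H_k = (kernel of ∂_k) / (image of ∂_{k+1}):

  H_0: rank C_0 − rank ∂_1 = 8 − 7 = 1, and the invariant factors of ∂_1 are all 1, so H_0 = Z.
  H_1: rank ker ∂_1 − rank ∂_2 = (24 − 7) − 15 = 2, and the invariant factors of ∂_2 are all 1, so H_1 = Z^2.
  H_2: rank ker ∂_2 − rank ∂_3 = (16 − 15) − 0 = 1, and there is no ∂_3, so H_2 = Z.

Hence the Betti numbers are b_0 = 1, b_1 = 2, b_2 = 1.

b_0 = 1, b_1 = 2, b_2 = 1.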